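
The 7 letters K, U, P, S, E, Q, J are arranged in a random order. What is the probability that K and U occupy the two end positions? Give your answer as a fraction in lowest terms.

1/21

There are 7! = 5040 arrangements.
Place K and U at the ends in 2 ways, arrange the remaining 5 in 5! = 120 ways: 2·120 = 240.
Probability = 240/5040 = 1/21.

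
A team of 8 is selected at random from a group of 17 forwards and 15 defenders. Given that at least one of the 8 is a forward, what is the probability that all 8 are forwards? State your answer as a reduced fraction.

Work in counts. Selections with at least one forward: C(32,8) − C(15,8) = 10518300 − 6435 = 10511865.
Of those, selections where all 8 are forwards: C(17,8) = 24310.
Conditional probability = 24310/10511865 = 22/9513.

22/9513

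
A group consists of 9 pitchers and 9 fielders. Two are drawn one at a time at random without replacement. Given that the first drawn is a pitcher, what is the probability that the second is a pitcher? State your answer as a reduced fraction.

8/17

After removing one pitcher, 17 remain: 8 pitchers and 9 fielders.
So the probability the next is a pitcher is 8/17.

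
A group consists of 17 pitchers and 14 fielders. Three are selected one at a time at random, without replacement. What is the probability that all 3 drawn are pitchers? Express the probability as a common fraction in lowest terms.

Multiply the conditional probabilities at each draw: 17/31 · 16/30 · 15/29 = 4080/26970 = 136/899.

136/899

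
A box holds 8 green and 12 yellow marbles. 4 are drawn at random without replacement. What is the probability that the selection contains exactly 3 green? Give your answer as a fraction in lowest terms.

224/1615

Total number of selections: C(20,4) = 4845.
Selections with exactly 3 green: choose 3 of the 8 green and 1 of the 12 yellow, C(8,3)·C(12,1) = 56·12 = 672.
Probability = 672/4845 = 224/1615.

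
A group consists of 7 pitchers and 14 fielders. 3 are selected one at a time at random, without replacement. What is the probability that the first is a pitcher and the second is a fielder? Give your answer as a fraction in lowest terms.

7/30

Multiply the conditional probabilities at each draw: 7/21 · 14/20 = 98/420 = 7/30.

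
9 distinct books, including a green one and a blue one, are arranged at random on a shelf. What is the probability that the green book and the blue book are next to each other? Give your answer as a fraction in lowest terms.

There are 9! = 362880 arrangements.
Treat the green book and the blue book as a block: 8! arrangements of the blocks × 2 orders within the block = 2·40320 = 80640.
Probability = 80640/362880 = 2/9.

2/9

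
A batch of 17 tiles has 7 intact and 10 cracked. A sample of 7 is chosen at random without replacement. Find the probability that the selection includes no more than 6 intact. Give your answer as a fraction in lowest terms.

Total selections: C(17,7) = 19448.
The complement is exactly 7 intact: C(7,7)·C(10,0) = 1.
Probability = 1 − 1/19448 = 19447/19448.

19447/19448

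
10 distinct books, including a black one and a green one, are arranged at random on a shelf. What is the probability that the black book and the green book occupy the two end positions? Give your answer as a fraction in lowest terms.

1/45

There are 10! = 3628800 arrangements.
Place the black book and the green book at the ends in 2 ways, arrange the remaining 8 in 8! = 40320 ways: 2·40320 = 80640.
Probability = 80640/3628800 = 1/45.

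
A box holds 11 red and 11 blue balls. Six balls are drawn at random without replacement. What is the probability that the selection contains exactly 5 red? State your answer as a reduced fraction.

Total number of selections: C(22,6) = 74613.
Selections with exactly 5 red: choose 5 of the 11 red and 1 of the 11 blue, C(11,5)·C(11,1) = 462·11 = 5082.
Probability = 5082/74613 = 22/323.

22/323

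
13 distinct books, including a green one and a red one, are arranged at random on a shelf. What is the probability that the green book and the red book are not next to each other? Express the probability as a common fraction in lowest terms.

There are 13! = 6227020800 arrangements.
Arrangements with the green book and the red book adjacent: 2·12! = 958003200.
So not adjacent: 6227020800 − 958003200 = 5269017600, probability 5269017600/6227020800 = 11/13.

11/13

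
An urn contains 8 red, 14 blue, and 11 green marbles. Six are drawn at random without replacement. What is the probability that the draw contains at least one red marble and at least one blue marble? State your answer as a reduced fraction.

There are C(33,6) = 1107568 possible draws.
By inclusion-exclusion on the complements, draws missing all red or all blue: C(25,6) + C(19,6) − C(11,6) = 177100 + 27132 − 462 = 203770.
So draws with at least one of each: 1107568 − 203770 = 903798, probability 903798/1107568 = 64557/79112.

64557/79112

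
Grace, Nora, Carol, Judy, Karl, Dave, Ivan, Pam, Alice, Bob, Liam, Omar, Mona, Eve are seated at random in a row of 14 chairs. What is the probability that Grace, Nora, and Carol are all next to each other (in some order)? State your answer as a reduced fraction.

3/91

There are 14! = 87178291200 arrangements.
Treat the three as one block: 12! placements × 3! orders within the block = 479001600·6 = 2874009600.
Probability = 2874009600/87178291200 = 3/91.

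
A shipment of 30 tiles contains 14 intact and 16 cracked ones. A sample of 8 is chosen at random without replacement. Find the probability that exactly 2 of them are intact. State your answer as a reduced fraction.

56056/450225

The sample space is all 8-subsets of the 30: C(30,8) = 5852925.
Selections with exactly 2 intact: choose 2 of the 14 intact and 6 of the 16 cracked, C(14,2)·C(16,6) = 91·8008 = 728728.
Probability = 728728/5852925 = 56056/450225.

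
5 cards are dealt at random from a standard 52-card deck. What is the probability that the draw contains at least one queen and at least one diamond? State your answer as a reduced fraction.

There are C(52,5) = 2598960 possible draws.
By inclusion-exclusion on the complements, draws missing all queens or all diamonds: C(48,5) + C(39,5) − C(36,5) = 1712304 + 575757 − 376992 = 1911069.
So draws with at least one of each: 2598960 − 1911069 = 687891, probability 687891/2598960 = 229297/866320.

229297/866320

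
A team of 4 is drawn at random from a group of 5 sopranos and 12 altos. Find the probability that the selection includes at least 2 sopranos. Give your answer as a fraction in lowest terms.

Total selections: C(17,4) = 2380.
Count the complement (fewer than 2 sopranos): C(5,0)·C(12,4) + C(5,1)·C(12,3) = 495 + 1100 = 1595.
Probability = 1 − 1595/2380 = 785/2380 = 157/476.

157/476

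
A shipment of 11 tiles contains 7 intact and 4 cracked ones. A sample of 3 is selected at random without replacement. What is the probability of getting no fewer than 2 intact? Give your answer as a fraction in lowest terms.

119/165

Total selections: C(11,3) = 165.
Favorable selections (no fewer than 2 intact): C(7,2)·C(4,1) + C(7,3)·C(4,0) = 84 + 35 = 119.
Probability = 119/165.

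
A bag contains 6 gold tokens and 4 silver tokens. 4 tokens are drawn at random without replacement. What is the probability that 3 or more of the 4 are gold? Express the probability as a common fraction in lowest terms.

19/42

There are C(10,4) = 210 ways to choose the 4.
Favorable selections (3 or more gold): C(6,3)·C(4,1) + C(6,4)·C(4,0) = 80 + 15 = 95.
Probability = 95/210 = 19/42.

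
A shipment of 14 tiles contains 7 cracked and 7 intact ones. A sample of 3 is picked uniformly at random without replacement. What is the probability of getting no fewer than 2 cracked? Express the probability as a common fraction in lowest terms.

Total selections: C(14,3) = 364.
Favorable selections (no fewer than 2 cracked): C(7,2)·C(7,1) + C(7,3)·C(7,0) = 147 + 35 = 182.
Probability = 182/364 = 1/2.

1/2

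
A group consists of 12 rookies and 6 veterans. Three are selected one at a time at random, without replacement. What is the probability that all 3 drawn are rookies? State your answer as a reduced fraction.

55/204

Multiply the conditional probabilities at each draw: 12/18 · 11/17 · 10/16 = 1320/4896 = 55/204.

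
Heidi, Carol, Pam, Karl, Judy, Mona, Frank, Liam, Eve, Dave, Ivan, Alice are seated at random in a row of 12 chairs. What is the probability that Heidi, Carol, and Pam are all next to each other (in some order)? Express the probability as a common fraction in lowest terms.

1/22

There are 12! = 479001600 arrangements.
Treat the three as one block: 10! placements × 3! orders within the block = 3628800·6 = 21772800.
Probability = 21772800/479001600 = 1/22.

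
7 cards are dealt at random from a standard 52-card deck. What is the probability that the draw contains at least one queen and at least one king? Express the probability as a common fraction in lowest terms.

3105873/16723070

There are C(52,7) = 133784560 possible draws.
By inclusion-exclusion on the complements, draws missing all queens or all kings: C(48,7) + C(48,7) − C(44,7) = 73629072 + 73629072 − 38320568 = 108937576.
So draws with at least one of each: 133784560 − 108937576 = 24846984, probability 24846984/133784560 = 3105873/16723070.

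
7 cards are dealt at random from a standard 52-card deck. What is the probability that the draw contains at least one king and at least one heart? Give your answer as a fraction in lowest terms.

There are C(52,7) = 133784560 possible draws.
By inclusion-exclusion on the complements, draws missing all kings or all hearts: C(48,7) + C(39,7) − C(36,7) = 73629072 + 15380937 − 8347680 = 80662329.
So draws with at least one of each: 133784560 − 80662329 = 53122231, probability 53122231/133784560.

53122231/133784560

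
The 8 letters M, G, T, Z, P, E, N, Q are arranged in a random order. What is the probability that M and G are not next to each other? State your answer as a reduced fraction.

3/4

There are 8! = 40320 arrangements.
Arrangements with M and G adjacent: 2·7! = 10080.
So not adjacent: 40320 − 10080 = 30240, probability 30240/40320 = 3/4.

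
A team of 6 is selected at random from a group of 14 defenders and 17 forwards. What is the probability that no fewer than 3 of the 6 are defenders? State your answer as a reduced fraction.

1541/2697

Total selections: C(31,6) = 736281.
Count the complement (fewer than 3 defenders): C(14,0)·C(17,6) + C(14,1)·C(17,5) + C(14,2)·C(17,4) = 12376 + 86632 + 216580 = 315588.
Probability = 1 − 315588/736281 = 420693/736281 = 1541/2697.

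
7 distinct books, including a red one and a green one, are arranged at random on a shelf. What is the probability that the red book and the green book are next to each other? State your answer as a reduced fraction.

There are 7! = 5040 arrangements.
Treat the red book and the green book as a block: 6! arrangements of the blocks × 2 orders within the block = 2·720 = 1440.
Probability = 1440/5040 = 2/7.

2/7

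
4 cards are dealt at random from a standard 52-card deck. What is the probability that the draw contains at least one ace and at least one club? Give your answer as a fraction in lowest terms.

There are C(52,4) = 270725 possible draws.
By inclusion-exclusion on the complements, draws missing all aces or all clubs: C(48,4) + C(39,4) − C(36,4) = 194580 + 82251 − 58905 = 217926.
So draws with at least one of each: 270725 − 217926 = 52799, probability 52799/270725.

52799/270725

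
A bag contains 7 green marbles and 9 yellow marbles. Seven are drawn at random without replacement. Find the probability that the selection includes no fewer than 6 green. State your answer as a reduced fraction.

Total selections: C(16,7) = 11440.
Favorable selections (no fewer than 6 green): C(7,6)·C(9,1) + C(7,7)·C(9,0) = 63 + 1 = 64.
Probability = 64/11440 = 4/715.

4/715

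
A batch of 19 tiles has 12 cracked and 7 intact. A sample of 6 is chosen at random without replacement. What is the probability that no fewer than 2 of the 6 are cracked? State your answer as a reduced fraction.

Total selections: C(19,6) = 27132.
Count the complement (fewer than 2 cracked): C(12,0)·C(7,6) + C(12,1)·C(7,5) = 7 + 252 = 259.
Probability = 1 − 259/27132 = 26873/27132 = 3839/3876.

3839/3876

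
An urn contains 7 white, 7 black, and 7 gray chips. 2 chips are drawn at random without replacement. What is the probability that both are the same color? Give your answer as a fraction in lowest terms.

3/10

There are C(21,2) = 210 ways to draw 2 chips.
All same color: C(7,2) + C(7,2) + C(7,2) = 21 + 21 + 21 = 63.
Probability = 63/210 = 3/10.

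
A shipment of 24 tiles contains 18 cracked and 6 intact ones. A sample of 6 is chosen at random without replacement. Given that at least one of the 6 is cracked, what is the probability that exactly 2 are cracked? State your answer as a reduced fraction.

17/997

Work in counts. Selections with at least one cracked: C(24,6) − C(6,6) = 134596 − 1 = 134595.
Of those, selections where exactly 2 are cracked: C(18,2)·C(6,4) = 153·15 = 2295.
Conditional probability = 2295/134595 = 17/997.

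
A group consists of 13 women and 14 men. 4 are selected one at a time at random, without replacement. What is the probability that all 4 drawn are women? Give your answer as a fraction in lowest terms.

Multiply the conditional probabilities at each draw: 13/27 · 12/26 · 11/25 · 10/24 = 17160/421200 = 11/270.

11/270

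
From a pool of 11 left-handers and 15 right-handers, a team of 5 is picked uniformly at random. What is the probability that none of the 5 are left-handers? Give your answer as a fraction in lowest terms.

There are C(26,5) = 65780 possible selections.
Selections with no left-handers (all right-handers): C(15,5) = 3003.
Probability = 3003/65780 = 21/460.

21/460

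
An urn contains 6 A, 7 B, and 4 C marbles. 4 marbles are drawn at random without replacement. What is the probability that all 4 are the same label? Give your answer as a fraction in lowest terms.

3/140

There are C(17,4) = 2380 ways to draw 4 marbles.
All same label: C(6,4) + C(7,4) + C(4,4) = 15 + 35 + 1 = 51.
Probability = 51/2380 = 3/140.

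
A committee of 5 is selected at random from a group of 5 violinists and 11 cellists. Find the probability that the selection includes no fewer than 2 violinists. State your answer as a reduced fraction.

47/91

Total selections: C(16,5) = 4368.
Favorable selections (no fewer than 2 violinists): C(5,2)·C(11,3) + C(5,3)·C(11,2) + C(5,4)·C(11,1) + C(5,5)·C(11,0) = 1650 + 550 + 55 + 1 = 2256.
Probability = 2256/4368 = 47/91.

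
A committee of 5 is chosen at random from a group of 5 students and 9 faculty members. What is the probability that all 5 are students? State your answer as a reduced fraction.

1/2002

There are C(14,5) = 2002 possible selections.
Selections with all students: C(5,5) = 1.
Probability = 1/2002.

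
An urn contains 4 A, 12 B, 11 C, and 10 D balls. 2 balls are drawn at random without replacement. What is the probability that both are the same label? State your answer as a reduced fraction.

86/333

There are C(37,2) = 666 ways to draw 2 balls.
All same label: C(4,2) + C(12,2) + C(11,2) + C(10,2) = 6 + 66 + 55 + 45 = 172.
Probability = 172/666 = 86/333.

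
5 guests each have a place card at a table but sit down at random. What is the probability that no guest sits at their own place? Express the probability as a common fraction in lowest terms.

11/30

There are 5! = 120 seatings.
By inclusion-exclusion, seatings with no fixed points: C(5,0)·5! − C(5,1)·4! + C(5,2)·3! − C(5,3)·2! + C(5,4)·1! − C(5,5)·0! = 44.
Probability = 44/120 = 11/30.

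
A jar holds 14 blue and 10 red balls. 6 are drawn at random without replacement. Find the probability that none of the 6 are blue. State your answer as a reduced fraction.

There are C(24,6) = 134596 possible selections.
Selections with no blue (all red): C(10,6) = 210.
Probability = 210/134596 = 15/9614.

15/9614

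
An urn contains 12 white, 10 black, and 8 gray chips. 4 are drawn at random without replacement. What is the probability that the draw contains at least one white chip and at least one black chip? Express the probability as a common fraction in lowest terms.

There are C(30,4) = 27405 possible draws.
By inclusion-exclusion on the complements, draws missing all white or all black: C(18,4) + C(20,4) − C(8,4) = 3060 + 4845 − 70 = 7835.
So draws with at least one of each: 27405 − 7835 = 19570, probability 19570/27405 = 3914/5481.

3914/5481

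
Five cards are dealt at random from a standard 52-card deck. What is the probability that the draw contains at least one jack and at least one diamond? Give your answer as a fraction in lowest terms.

There are C(52,5) = 2598960 possible draws.
By inclusion-exclusion on the complements, draws missing all jacks or all diamonds: C(48,5) + C(39,5) − C(36,5) = 1712304 + 575757 − 376992 = 1911069.
So draws with at least one of each: 2598960 − 1911069 = 687891, probability 687891/2598960 = 229297/866320.

229297/866320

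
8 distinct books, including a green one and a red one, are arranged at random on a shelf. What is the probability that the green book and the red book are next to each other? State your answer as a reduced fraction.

1/4

There are 8! = 40320 arrangements.
Treat the green book and the red book as a block: 7! arrangements of the blocks × 2 orders within the block = 2·5040 = 10080.
Probability = 10080/40320 = 1/4.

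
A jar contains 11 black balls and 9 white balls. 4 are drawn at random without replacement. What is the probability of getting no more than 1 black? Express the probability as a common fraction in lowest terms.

70/323

Total selections: C(20,4) = 4845.
Favorable selections (no more than 1 black): C(11,0)·C(9,4) + C(11,1)·C(9,3) = 126 + 924 = 1050.
Probability = 1050/4845 = 70/323.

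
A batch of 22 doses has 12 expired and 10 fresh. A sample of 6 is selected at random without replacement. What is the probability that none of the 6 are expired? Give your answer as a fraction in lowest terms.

There are C(22,6) = 74613 possible selections.
Selections with no expired (all fresh): C(10,6) = 210.
Probability = 210/74613 = 10/3553.

10/3553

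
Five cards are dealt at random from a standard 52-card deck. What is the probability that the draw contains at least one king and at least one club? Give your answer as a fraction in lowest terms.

229297/866320

There are C(52,5) = 2598960 possible draws.
By inclusion-exclusion on the complements, draws missing all kings or all clubs: C(48,5) + C(39,5) − C(36,5) = 1712304 + 575757 − 376992 = 1911069.
So draws with at least one of each: 2598960 − 1911069 = 687891, probability 687891/2598960 = 229297/866320.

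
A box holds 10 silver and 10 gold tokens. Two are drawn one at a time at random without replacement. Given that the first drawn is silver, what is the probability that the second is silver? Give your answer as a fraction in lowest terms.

After removing one silver, 19 remain: 9 silver and 10 gold.
So the probability the next is silver is 9/19.

9/19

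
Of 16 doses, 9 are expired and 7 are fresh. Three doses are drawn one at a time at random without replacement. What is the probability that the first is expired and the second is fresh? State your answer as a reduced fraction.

Multiply the conditional probabilities at each draw: 9/16 · 7/15 = 63/240 = 21/80.

21/80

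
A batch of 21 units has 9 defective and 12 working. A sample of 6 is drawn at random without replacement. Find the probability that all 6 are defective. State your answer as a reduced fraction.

1/646

There are C(21,6) = 54264 possible selections.
Selections with all defective: C(9,6) = 84.
Probability = 84/54264 = 1/646.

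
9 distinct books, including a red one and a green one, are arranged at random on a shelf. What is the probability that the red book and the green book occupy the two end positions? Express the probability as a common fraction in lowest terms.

There are 9! = 362880 arrangements.
Place the red book and the green book at the ends in 2 ways, arrange the remaining 7 in 7! = 5040 ways: 2·5040 = 10080.
Probability = 10080/362880 = 1/36.

1/36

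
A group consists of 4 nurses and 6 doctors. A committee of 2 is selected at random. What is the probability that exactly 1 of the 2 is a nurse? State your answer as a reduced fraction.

Total number of selections: C(10,2) = 45.
Selections with exactly 1 nurse: choose 1 of the 4 nurses and 1 of the 6 doctors, C(4,1)·C(6,1) = 4·6 = 24.
Probability = 24/45 = 8/15.

8/15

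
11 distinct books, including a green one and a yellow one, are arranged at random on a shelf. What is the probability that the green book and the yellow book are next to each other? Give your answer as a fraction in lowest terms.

2/11

There are 11! = 39916800 arrangements.
Treat the green book and the yellow book as a block: 10! arrangements of the blocks × 2 orders within the block = 2·3628800 = 7257600.
Probability = 7257600/39916800 = 2/11.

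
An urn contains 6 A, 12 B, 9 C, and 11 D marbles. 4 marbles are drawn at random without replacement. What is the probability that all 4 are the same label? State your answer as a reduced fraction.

There are C(38,4) = 73815 ways to draw 4 marbles.
All same label: C(6,4) + C(12,4) + C(9,4) + C(11,4) = 15 + 495 + 126 + 330 = 966.
Probability = 966/73815 = 46/3515.

46/3515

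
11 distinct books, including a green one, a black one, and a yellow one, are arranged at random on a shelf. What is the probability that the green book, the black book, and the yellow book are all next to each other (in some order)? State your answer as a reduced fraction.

3/55

There are 11! = 39916800 arrangements.
Treat the three as one block: 9! placements × 3! orders within the block = 362880·6 = 2177280.
Probability = 2177280/39916800 = 3/55.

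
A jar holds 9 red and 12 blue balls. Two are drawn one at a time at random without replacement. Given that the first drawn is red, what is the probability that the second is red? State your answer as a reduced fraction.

After removing one red, 20 remain: 8 red and 12 blue.
So the probability the next is red is 8/20 = 2/5.

2/5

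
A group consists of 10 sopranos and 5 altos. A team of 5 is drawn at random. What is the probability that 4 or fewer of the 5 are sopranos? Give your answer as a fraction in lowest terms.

Total selections: C(15,5) = 3003.
Favorable selections (4 or fewer sopranos): C(10,0)·C(5,5) + C(10,1)·C(5,4) + C(10,2)·C(5,3) + C(10,3)·C(5,2) + C(10,4)·C(5,1) = 1 + 50 + 450 + 1200 + 1050 = 2751.
Probability = 2751/3003 = 131/143.

131/143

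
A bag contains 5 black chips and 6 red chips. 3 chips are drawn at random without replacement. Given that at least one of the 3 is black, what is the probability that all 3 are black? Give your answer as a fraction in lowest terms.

2/29

Work in counts. Selections with at least one black: C(11,3) − C(6,3) = 165 − 20 = 145.
Of those, selections where all 3 are black: C(5,3) = 10.
Conditional probability = 10/145 = 2/29.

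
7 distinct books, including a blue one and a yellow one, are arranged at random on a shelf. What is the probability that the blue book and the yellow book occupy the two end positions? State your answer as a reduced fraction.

There are 7! = 5040 arrangements.
Place the blue book and the yellow book at the ends in 2 ways, arrange the remaining 5 in 5! = 120 ways: 2·120 = 240.
Probability = 240/5040 = 1/21.

1/21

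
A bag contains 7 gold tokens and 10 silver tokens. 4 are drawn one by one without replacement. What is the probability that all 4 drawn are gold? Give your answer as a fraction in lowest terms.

1/68

Multiply the conditional probabilities at each draw: 7/17 · 6/16 · 5/15 · 4/14 = 840/57120 = 1/68.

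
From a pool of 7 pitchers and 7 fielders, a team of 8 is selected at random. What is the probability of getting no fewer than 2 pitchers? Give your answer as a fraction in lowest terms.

428/429

There are C(14,8) = 3003 ways to choose the 8.
Favorable selections (no fewer than 2 pitchers): C(7,2)·C(7,6) + C(7,3)·C(7,5) + C(7,4)·C(7,4) + C(7,5)·C(7,3) + C(7,6)·C(7,2) + C(7,7)·C(7,1) = 147 + 735 + 1225 + 735 + 147 + 7 = 2996.
Probability = 2996/3003 = 428/429.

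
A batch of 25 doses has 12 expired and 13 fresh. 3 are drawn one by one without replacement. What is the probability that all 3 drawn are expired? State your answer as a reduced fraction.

Multiply the conditional probabilities at each draw: 12/25 · 11/24 · 10/23 = 1320/13800 = 11/115.

11/115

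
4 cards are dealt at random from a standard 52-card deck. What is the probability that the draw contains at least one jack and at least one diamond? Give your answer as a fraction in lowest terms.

There are C(52,4) = 270725 possible draws.
By inclusion-exclusion on the complements, draws missing all jacks or all diamonds: C(48,4) + C(39,4) − C(36,4) = 194580 + 82251 − 58905 = 217926.
So draws with at least one of each: 270725 − 217926 = 52799, probability 52799/270725.

52799/270725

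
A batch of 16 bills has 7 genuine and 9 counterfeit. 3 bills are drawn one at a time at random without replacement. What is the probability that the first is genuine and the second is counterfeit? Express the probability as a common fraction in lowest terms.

Multiply the conditional probabilities at each draw: 7/16 · 9/15 = 63/240 = 21/80.

21/80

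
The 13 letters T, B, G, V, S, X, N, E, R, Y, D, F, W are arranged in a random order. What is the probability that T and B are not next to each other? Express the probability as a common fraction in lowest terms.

There are 13! = 6227020800 arrangements.
Arrangements with T and B adjacent: 2·12! = 958003200.
So not adjacent: 6227020800 − 958003200 = 5269017600, probability 5269017600/6227020800 = 11/13.

11/13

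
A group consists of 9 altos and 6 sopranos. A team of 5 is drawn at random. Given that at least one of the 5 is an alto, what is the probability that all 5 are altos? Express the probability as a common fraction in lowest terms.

14/333

Work in counts. Selections with at least one alto: C(15,5) − C(6,5) = 3003 − 6 = 2997.
Of those, selections where all 5 are altos: C(9,5) = 126.
Conditional probability = 126/2997 = 14/333.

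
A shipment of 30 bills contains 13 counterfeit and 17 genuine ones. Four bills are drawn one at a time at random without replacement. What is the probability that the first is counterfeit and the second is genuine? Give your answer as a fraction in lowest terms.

Multiply the conditional probabilities at each draw: 13/30 · 17/29 = 221/870.

221/870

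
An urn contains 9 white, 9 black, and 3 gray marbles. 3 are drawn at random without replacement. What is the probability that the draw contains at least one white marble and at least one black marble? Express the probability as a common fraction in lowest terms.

There are C(21,3) = 1330 possible draws.
By inclusion-exclusion on the complements, draws missing all white or all black: C(12,3) + C(12,3) − C(3,3) = 220 + 220 − 1 = 439.
So draws with at least one of each: 1330 − 439 = 891, probability 891/1330.

891/1330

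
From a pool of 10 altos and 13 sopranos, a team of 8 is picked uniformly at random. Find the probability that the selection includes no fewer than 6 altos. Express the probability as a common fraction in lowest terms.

545/14858

There are C(23,8) = 490314 ways to choose the 8.
Favorable selections (no fewer than 6 altos): C(10,6)·C(13,2) + C(10,7)·C(13,1) + C(10,8)·C(13,0) = 16380 + 1560 + 45 = 17985.
Probability = 17985/490314 = 545/14858.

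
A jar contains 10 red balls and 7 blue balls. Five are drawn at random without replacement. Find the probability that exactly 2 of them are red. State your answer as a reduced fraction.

The sample space is all 5-subsets of the 17: C(17,5) = 6188.
Selections with exactly 2 red: choose 2 of the 10 red and 3 of the 7 blue, C(10,2)·C(7,3) = 45·35 = 1575.
Probability = 1575/6188 = 225/884.

225/884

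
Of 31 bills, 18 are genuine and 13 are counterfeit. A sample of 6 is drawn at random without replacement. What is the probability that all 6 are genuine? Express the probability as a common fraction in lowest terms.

68/2697

There are C(31,6) = 736281 possible selections.
Selections with all genuine: C(18,6) = 18564.
Probability = 18564/736281 = 68/2697.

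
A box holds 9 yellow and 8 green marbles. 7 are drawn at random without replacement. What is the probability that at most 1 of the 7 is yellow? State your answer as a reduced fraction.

There are C(17,7) = 19448 ways to choose the 7.
Favorable selections (at most 1 yellow): C(9,0)·C(8,7) + C(9,1)·C(8,6) = 8 + 252 = 260.
Probability = 260/19448 = 5/374.

5/374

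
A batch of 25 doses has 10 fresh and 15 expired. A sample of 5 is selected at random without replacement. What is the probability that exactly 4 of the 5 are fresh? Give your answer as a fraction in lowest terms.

15/253

The sample space is all 5-subsets of the 25: C(25,5) = 53130.
Selections with exactly 4 fresh: choose 4 of the 10 fresh and 1 of the 15 expired, C(10,4)·C(15,1) = 210·15 = 3150.
Probability = 3150/53130 = 15/253.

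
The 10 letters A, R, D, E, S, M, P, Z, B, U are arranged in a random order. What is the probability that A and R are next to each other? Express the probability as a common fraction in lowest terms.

There are 10! = 3628800 arrangements.
Treat A and R as a block: 9! arrangements of the blocks × 2 orders within the block = 2·362880 = 725760.
Probability = 725760/3628800 = 1/5.

1/5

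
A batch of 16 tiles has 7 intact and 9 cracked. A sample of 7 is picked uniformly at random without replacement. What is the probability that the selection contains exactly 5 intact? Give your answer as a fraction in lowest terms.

189/2860

Total number of selections: C(16,7) = 11440.
Selections with exactly 5 intact: choose 5 of the 7 intact and 2 of the 9 cracked, C(7,5)·C(9,2) = 21·36 = 756.
Probability = 756/11440 = 189/2860.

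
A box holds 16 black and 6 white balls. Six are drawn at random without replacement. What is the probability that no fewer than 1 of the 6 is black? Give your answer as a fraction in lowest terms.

74612/74613

There are C(22,6) = 74613 ways to choose the 6.
The complement is all 6 are white: C(6,6) = 1.
Probability = 1 − 1/74613 = 74612/74613.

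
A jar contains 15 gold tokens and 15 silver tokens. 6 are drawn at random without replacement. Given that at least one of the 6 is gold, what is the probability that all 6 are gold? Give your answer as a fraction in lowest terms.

Work in counts. Selections with at least one gold: C(30,6) − C(15,6) = 593775 − 5005 = 588770.
Of those, selections where all 6 are gold: C(15,6) = 5005.
Conditional probability = 5005/588770 = 11/1294.

11/1294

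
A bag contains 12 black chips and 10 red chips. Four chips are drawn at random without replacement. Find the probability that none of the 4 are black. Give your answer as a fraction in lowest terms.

6/209

There are C(22,4) = 7315 possible selections.
Selections with no black (all red): C(10,4) = 210.
Probability = 210/7315 = 6/209.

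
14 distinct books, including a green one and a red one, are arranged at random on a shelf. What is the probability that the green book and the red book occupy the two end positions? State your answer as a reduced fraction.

There are 14! = 87178291200 arrangements.
Place the green book and the red book at the ends in 2 ways, arrange the remaining 12 in 12! = 479001600 ways: 2·479001600 = 958003200.
Probability = 958003200/87178291200 = 1/91.

1/91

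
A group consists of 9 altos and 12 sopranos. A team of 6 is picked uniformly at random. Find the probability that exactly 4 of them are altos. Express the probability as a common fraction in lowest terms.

Total number of selections: C(21,6) = 54264.
Selections with exactly 4 altos: choose 4 of the 9 altos and 2 of the 12 sopranos, C(9,4)·C(12,2) = 126·66 = 8316.
Probability = 8316/54264 = 99/646.

99/646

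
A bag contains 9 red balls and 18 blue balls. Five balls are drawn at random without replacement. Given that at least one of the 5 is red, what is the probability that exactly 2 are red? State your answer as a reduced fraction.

Work in counts. Selections with at least one red: C(27,5) − C(18,5) = 80730 − 8568 = 72162.
Of those, selections where exactly 2 are red: C(9,2)·C(18,3) = 36·816 = 29376.
Conditional probability = 29376/72162 = 1632/4009.

1632/4009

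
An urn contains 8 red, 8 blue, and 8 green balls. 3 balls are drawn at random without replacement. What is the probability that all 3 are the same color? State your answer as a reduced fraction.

There are C(24,3) = 2024 ways to draw 3 balls.
All same color: C(8,3) + C(8,3) + C(8,3) = 56 + 56 + 56 = 168.
Probability = 168/2024 = 21/253.

21/253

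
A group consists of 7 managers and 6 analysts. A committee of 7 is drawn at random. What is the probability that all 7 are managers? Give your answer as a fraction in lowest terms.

There are C(13,7) = 1716 possible selections.
Selections with all managers: C(7,7) = 1.
Probability = 1/1716.

1/1716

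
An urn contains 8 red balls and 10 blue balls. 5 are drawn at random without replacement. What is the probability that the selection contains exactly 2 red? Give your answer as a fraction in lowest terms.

20/51

There are C(18,5) = 8568 ways to choose 5 from 18.
Selections with exactly 2 red: choose 2 of the 8 red and 3 of the 10 blue, C(8,2)·C(10,3) = 28·120 = 3360.
Probability = 3360/8568 = 20/51.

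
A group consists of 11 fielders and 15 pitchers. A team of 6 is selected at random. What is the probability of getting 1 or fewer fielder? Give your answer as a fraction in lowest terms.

19/115

Total selections: C(26,6) = 230230.
Favorable selections (1 or fewer fielder): C(11,0)·C(15,6) + C(11,1)·C(15,5) = 5005 + 33033 = 38038.
Probability = 38038/230230 = 19/115.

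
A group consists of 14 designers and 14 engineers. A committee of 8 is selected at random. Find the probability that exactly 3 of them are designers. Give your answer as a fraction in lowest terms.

The sample space is all 8-subsets of the 28: C(28,8) = 3108105.
Selections with exactly 3 designers: choose 3 of the 14 designers and 5 of the 14 engineers, C(14,3)·C(14,5) = 364·2002 = 728728.
Probability = 728728/3108105 = 728/3105.

728/3105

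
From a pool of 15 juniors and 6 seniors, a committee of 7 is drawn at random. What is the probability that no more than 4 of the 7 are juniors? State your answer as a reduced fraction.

61/204

Total selections: C(21,7) = 116280.
Count the complement (more than 4 juniors): C(15,5)·C(6,2) + C(15,6)·C(6,1) + C(15,7)·C(6,0) = 45045 + 30030 + 6435 = 81510.
Probability = 1 − 81510/116280 = 34770/116280 = 61/204.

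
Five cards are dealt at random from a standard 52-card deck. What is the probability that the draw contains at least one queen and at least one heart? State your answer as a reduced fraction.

There are C(52,5) = 2598960 possible draws.
By inclusion-exclusion on the complements, draws missing all queens or all hearts: C(48,5) + C(39,5) − C(36,5) = 1712304 + 575757 − 376992 = 1911069.
So draws with at least one of each: 2598960 − 1911069 = 687891, probability 687891/2598960 = 229297/866320.

229297/866320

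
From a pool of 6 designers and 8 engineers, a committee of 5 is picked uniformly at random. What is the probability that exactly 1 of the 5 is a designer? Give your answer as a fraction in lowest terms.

30/143

There are C(14,5) = 2002 ways to choose 5 from 14.
Selections with exactly 1 designer: choose 1 of the 6 designers and 4 of the 8 engineers, C(6,1)·C(8,4) = 6·70 = 420.
Probability = 420/2002 = 30/143.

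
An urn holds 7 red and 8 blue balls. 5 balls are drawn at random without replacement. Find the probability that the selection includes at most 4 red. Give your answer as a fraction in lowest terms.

142/143

Total selections: C(15,5) = 3003.
The complement is exactly 5 red: C(7,5)·C(8,0) = 21.
Probability = 1 − 21/3003 = 2982/3003 = 142/143.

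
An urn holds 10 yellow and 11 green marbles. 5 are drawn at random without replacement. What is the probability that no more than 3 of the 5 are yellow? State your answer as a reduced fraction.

There are C(21,5) = 20349 ways to choose the 5.
Count the complement (more than 3 yellow): C(10,4)·C(11,1) + C(10,5)·C(11,0) = 2310 + 252 = 2562.
Probability = 1 − 2562/20349 = 17787/20349 = 847/969.

847/969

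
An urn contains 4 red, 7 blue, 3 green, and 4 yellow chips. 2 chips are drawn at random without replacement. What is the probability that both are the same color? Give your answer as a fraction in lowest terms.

4/17

There are C(18,2) = 153 ways to draw 2 chips.
All same color: C(4,2) + C(7,2) + C(3,2) + C(4,2) = 6 + 21 + 3 + 6 = 36.
Probability = 36/153 = 4/17.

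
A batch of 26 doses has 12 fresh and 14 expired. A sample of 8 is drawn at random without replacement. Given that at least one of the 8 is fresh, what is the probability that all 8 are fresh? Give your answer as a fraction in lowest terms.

Work in counts. Selections with at least one fresh: C(26,8) − C(14,8) = 1562275 − 3003 = 1559272.
Of those, selections where all 8 are fresh: C(12,8) = 495.
Conditional probability = 495/1559272 = 45/141752.

45/141752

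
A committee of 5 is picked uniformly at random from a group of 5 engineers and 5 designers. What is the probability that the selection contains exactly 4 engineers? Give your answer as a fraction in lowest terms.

25/252

Total number of selections: C(10,5) = 252.
Selections with exactly 4 engineers: choose 4 of the 5 engineers and 1 of the 5 designers, C(5,4)·C(5,1) = 5·5 = 25.
Probability = 25/252.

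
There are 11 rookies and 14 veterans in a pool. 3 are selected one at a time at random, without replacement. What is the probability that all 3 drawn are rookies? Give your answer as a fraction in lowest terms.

Multiply the conditional probabilities at each draw: 11/25 · 10/24 · 9/23 = 990/13800 = 33/460.

33/460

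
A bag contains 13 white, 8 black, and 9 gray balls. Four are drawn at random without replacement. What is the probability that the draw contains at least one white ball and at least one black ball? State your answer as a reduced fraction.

There are C(30,4) = 27405 possible draws.
By inclusion-exclusion on the complements, draws missing all white or all black: C(17,4) + C(22,4) − C(9,4) = 2380 + 7315 − 126 = 9569.
So draws with at least one of each: 27405 − 9569 = 17836, probability 17836/27405 = 2548/3915.

2548/3915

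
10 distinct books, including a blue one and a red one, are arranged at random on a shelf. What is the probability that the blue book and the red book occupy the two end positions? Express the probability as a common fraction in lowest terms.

There are 10! = 3628800 arrangements.
Place the blue book and the red book at the ends in 2 ways, arrange the remaining 8 in 8! = 40320 ways: 2·40320 = 80640.
Probability = 80640/3628800 = 1/45.

1/45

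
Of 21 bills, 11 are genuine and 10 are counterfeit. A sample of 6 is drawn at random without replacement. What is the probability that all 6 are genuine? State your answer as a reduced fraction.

11/1292

There are C(21,6) = 54264 possible selections.
Selections with all genuine: C(11,6) = 462.
Probability = 462/54264 = 11/1292.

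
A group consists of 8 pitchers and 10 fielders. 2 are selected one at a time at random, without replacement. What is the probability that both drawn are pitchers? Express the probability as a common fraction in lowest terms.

Multiply the conditional probabilities at each draw: 8/18 · 7/17 = 56/306 = 28/153.

28/153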